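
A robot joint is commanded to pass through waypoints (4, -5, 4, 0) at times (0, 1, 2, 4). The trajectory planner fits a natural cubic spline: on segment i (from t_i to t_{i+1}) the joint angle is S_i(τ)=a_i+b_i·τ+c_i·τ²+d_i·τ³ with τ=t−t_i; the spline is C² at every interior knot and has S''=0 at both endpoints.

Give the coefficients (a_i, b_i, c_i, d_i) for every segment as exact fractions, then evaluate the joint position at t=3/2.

Δ: Δ0=-9, Δ1=9, Δ2=-2
row 1: diag=4, rhs=108; c'=1/4, d'=27
row 2: denom=6−1·1/4=23/4; d'=(-66−1·27)/(23/4)=-372/23
back: M2=-372/23
back: M1=27−1/4·-372/23=714/23
M: M0=0, M1=714/23, M2=-372/23, M3=0
seg 0: a=4, c=M0/2=0, d=(M1−M0)/(6·1)=119/23, b=Δ0−h0·(2M0+M1)/6=-326/23
seg 1: a=-5, c=M1/2=357/23, d=(M2−M1)/(6·1)=-181/23, b=Δ1−h1·(2M1+M2)/6=31/23
seg 2: a=4, c=M2/2=-186/23, d=(M3−M2)/(6·2)=31/23, b=Δ2−h2·(2M2+M3)/6=202/23
t_q=3/2 → seg 1, τ=1/2; S=-5+31/23·τ+357/23·τ²+-181/23·τ³=-263/184

  seg 0: a=4 b=-326/23 c=0 d=119/23
  seg 1: a=-5 b=31/23 c=357/23 d=-181/23
  seg 2: a=4 b=202/23 c=-186/23 d=31/23
S(3/2) = -263/184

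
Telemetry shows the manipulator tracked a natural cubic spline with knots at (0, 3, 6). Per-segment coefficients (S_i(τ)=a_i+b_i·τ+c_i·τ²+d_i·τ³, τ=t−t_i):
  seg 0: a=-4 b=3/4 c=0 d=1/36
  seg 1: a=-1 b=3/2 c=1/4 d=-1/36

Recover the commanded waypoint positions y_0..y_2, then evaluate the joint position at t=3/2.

y_0=-4 y_1=-1 y_2=5
S(3/2) = -89/32

y_0 = S_0(0) = a_0 = -4
y_1 = S_1(0) = a_1 = -1
y_2 = S_1(3) = 5
t_q=3/2 is in segment 0 (τ=3/2); S_0(τ)=-89/32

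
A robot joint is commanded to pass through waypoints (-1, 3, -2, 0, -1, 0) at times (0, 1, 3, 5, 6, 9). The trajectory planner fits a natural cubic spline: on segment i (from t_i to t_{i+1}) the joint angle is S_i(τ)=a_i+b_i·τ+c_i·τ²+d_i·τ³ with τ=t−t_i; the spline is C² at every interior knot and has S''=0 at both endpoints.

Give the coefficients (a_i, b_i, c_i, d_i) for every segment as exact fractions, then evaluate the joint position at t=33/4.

Δ: Δ0=4, Δ1=-5/2, Δ2=1, Δ3=-1, Δ4=1/3
row 1: diag=6, rhs=-39; c'=1/3, d'=-13/2
row 2: denom=8−2·1/3=22/3; d'=(21−2·-13/2)/(22/3)=51/11
row 3: denom=6−2·3/11=60/11; d'=(-12−2·51/11)/(60/11)=-39/10
row 4: denom=8−1·11/60=469/60; d'=(8−1·-39/10)/(469/60)=102/67
back: M4=102/67
back: M3=-39/10−11/60·102/67=-280/67
back: M2=51/11−3/11·-280/67=387/67
back: M1=-13/2−1/3·387/67=-1129/134
M: M0=0, M1=-1129/134, M2=387/67, M3=-280/67, M4=102/67, M5=0
seg 0: a=-1, c=M0/2=0, d=(M1−M0)/(6·1)=-1129/804, b=Δ0−h0·(2M0+M1)/6=4345/804
seg 1: a=3, c=M1/2=-1129/268, d=(M2−M1)/(6·2)=1903/1608, b=Δ1−h1·(2M1+M2)/6=479/402
seg 2: a=-2, c=M2/2=387/134, d=(M3−M2)/(6·2)=-667/804, b=Δ2−h2·(2M2+M3)/6=-293/201
seg 3: a=0, c=M3/2=-140/67, d=(M4−M3)/(6·1)=191/201, b=Δ3−h3·(2M3+M4)/6=28/201
seg 4: a=-1, c=M4/2=51/67, d=(M5−M4)/(6·3)=-17/201, b=Δ4−h4·(2M4+M5)/6=-239/201
t_q=33/4 → seg 4, τ=9/4; S=-1+-239/201·τ+51/67·τ²+-17/201·τ³=-3367/4288

  seg 0: a=-1 b=4345/804 c=0 d=-1129/804
  seg 1: a=3 b=479/402 c=-1129/268 d=1903/1608
  seg 2: a=-2 b=-293/201 c=387/134 d=-667/804
  seg 3: a=0 b=28/201 c=-140/67 d=191/201
  seg 4: a=-1 b=-239/201 c=51/67 d=-17/201
S(33/4) = -3367/4288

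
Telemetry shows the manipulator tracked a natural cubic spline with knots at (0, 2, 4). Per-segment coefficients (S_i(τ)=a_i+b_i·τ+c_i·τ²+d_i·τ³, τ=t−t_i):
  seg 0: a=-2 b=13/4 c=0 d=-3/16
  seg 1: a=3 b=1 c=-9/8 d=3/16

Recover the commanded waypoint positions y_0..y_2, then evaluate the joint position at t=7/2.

y_0=-2 y_1=3 y_2=2
S(7/2) = 333/128

y_0 = S_0(0) = a_0 = -2
y_1 = S_1(0) = a_1 = 3
y_2 = S_1(2) = 2
t_q=7/2 is in segment 1 (τ=3/2); S_1(τ)=333/128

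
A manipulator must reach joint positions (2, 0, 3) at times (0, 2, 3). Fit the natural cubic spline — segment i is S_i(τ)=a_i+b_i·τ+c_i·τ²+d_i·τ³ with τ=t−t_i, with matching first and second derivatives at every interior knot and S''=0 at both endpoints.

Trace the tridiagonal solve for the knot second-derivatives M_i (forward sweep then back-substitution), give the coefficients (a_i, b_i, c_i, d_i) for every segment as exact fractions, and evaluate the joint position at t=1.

Δ: Δ0=-1, Δ1=3
row 1: diag=6, rhs=24; c'=1/6, d'=4
back: M1=4
M: M0=0, M1=4, M2=0
seg 0: a=2, c=M0/2=0, d=(M1−M0)/(6·2)=1/3, b=Δ0−h0·(2M0+M1)/6=-7/3
seg 1: a=0, c=M1/2=2, d=(M2−M1)/(6·1)=-2/3, b=Δ1−h1·(2M1+M2)/6=5/3
t_q=1 → seg 0, τ=1; S=2+-7/3·τ+0·τ²+1/3·τ³=0

  seg 0: a=2 b=-7/3 c=0 d=1/3
  seg 1: a=0 b=5/3 c=2 d=-2/3
S(1) = 0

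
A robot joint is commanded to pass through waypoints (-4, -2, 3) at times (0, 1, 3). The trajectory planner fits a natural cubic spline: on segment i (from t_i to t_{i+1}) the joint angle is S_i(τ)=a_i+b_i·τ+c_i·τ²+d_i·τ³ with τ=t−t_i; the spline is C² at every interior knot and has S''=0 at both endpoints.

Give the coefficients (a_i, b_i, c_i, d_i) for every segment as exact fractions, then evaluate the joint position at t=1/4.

  seg 0: a=-4 b=23/12 c=0 d=1/12
  seg 1: a=-2 b=13/6 c=1/4 d=-1/24
S(1/4) = -901/256

Δ: Δ0=2, Δ1=5/2
row 1: diag=6, rhs=3; c'=1/3, d'=1/2
back: M1=1/2
M: M0=0, M1=1/2, M2=0
seg 0: a=-4, c=M0/2=0, d=(M1−M0)/(6·1)=1/12, b=Δ0−h0·(2M0+M1)/6=23/12
seg 1: a=-2, c=M1/2=1/4, d=(M2−M1)/(6·2)=-1/24, b=Δ1−h1·(2M1+M2)/6=13/6
t_q=1/4 → seg 0, τ=1/4; S=-4+23/12·τ+0·τ²+1/12·τ³=-901/256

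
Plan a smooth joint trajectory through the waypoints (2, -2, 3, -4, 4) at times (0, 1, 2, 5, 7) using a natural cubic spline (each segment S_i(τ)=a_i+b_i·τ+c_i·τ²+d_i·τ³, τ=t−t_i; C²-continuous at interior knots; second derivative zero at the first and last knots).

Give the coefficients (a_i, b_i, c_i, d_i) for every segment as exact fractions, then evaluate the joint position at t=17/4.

Δ: Δ0=-4, Δ1=5, Δ2=-7/3, Δ3=4
row 1: diag=4, rhs=54; c'=1/4, d'=27/2
row 2: denom=8−1·1/4=31/4; d'=(-44−1·27/2)/(31/4)=-230/31
row 3: denom=10−3·12/31=274/31; d'=(38−3·-230/31)/(274/31)=934/137
back: M3=934/137
back: M2=-230/31−12/31·934/137=-1378/137
back: M1=27/2−1/4·-1378/137=2194/137
M: M0=0, M1=2194/137, M2=-1378/137, M3=934/137, M4=0
seg 0: a=2, c=M0/2=0, d=(M1−M0)/(6·1)=1097/411, b=Δ0−h0·(2M0+M1)/6=-2741/411
seg 1: a=-2, c=M1/2=1097/137, d=(M2−M1)/(6·1)=-1786/411, b=Δ1−h1·(2M1+M2)/6=550/411
seg 2: a=3, c=M2/2=-689/137, d=(M3−M2)/(6·3)=1156/1233, b=Δ2−h2·(2M2+M3)/6=1774/411
seg 3: a=-4, c=M3/2=467/137, d=(M4−M3)/(6·2)=-467/822, b=Δ3−h3·(2M3+M4)/6=-224/411
t_q=17/4 → seg 2, τ=9/4; S=3+1774/411·τ+-689/137·τ²+1156/1233·τ³=-567/274

  seg 0: a=2 b=-2741/411 c=0 d=1097/411
  seg 1: a=-2 b=550/411 c=1097/137 d=-1786/411
  seg 2: a=3 b=1774/411 c=-689/137 d=1156/1233
  seg 3: a=-4 b=-224/411 c=467/137 d=-467/822
S(17/4) = -567/274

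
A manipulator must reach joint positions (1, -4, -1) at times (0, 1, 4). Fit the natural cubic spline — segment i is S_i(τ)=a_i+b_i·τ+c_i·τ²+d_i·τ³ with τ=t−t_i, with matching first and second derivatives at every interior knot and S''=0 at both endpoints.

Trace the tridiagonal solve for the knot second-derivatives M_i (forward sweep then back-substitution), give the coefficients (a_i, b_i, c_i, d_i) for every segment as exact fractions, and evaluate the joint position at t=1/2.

  seg 0: a=1 b=-23/4 c=0 d=3/4
  seg 1: a=-4 b=-7/2 c=9/4 d=-1/4
S(1/2) = -57/32

Δ: Δ0=-5, Δ1=1
row 1: diag=8, rhs=36; c'=3/8, d'=9/2
back: M1=9/2
M: M0=0, M1=9/2, M2=0
seg 0: a=1, c=M0/2=0, d=(M1−M0)/(6·1)=3/4, b=Δ0−h0·(2M0+M1)/6=-23/4
seg 1: a=-4, c=M1/2=9/4, d=(M2−M1)/(6·3)=-1/4, b=Δ1−h1·(2M1+M2)/6=-7/2
t_q=1/2 → seg 0, τ=1/2; S=1+-23/4·τ+0·τ²+3/4·τ³=-57/32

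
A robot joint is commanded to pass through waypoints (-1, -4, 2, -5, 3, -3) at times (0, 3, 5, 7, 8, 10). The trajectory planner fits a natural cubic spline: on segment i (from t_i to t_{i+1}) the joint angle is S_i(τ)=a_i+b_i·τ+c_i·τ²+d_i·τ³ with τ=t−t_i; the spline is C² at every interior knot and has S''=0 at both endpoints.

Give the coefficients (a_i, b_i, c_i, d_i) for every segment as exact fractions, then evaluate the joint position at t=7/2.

  seg 0: a=-1 b=-7817/2420 c=0 d=1799/7260
  seg 1: a=-4 b=4187/1210 c=5397/2420 d=-2977/2420
  seg 2: a=2 b=-2881/1210 c=-2493/484 d=11111/4840
  seg 3: a=-5 b=251/55 c=5217/605 d=-3138/605
  seg 4: a=3 b=3781/605 c=-4197/605 d=1399/1210
S(7/2) = -36127/19360

Δ: Δ0=-1, Δ1=3, Δ2=-7/2, Δ3=8, Δ4=-3
row 1: diag=10, rhs=24; c'=1/5, d'=12/5
row 2: denom=8−2·1/5=38/5; d'=(-39−2·12/5)/(38/5)=-219/38
row 3: denom=6−2·5/19=104/19; d'=(69−2·-219/38)/(104/19)=765/52
row 4: denom=6−1·19/104=605/104; d'=(-66−1·765/52)/(605/104)=-8394/605
back: M4=-8394/605
back: M3=765/52−19/104·-8394/605=10434/605
back: M2=-219/38−5/19·10434/605=-2493/242
back: M1=12/5−1/5·-2493/242=5397/1210
M: M0=0, M1=5397/1210, M2=-2493/242, M3=10434/605, M4=-8394/605, M5=0
seg 0: a=-1, c=M0/2=0, d=(M1−M0)/(6·3)=1799/7260, b=Δ0−h0·(2M0+M1)/6=-7817/2420
seg 1: a=-4, c=M1/2=5397/2420, d=(M2−M1)/(6·2)=-2977/2420, b=Δ1−h1·(2M1+M2)/6=4187/1210
seg 2: a=2, c=M2/2=-2493/484, d=(M3−M2)/(6·2)=11111/4840, b=Δ2−h2·(2M2+M3)/6=-2881/1210
seg 3: a=-5, c=M3/2=5217/605, d=(M4−M3)/(6·1)=-3138/605, b=Δ3−h3·(2M3+M4)/6=251/55
seg 4: a=3, c=M4/2=-4197/605, d=(M5−M4)/(6·2)=1399/1210, b=Δ4−h4·(2M4+M5)/6=3781/605
t_q=7/2 → seg 1, τ=1/2; S=-4+4187/1210·τ+5397/2420·τ²+-2977/2420·τ³=-36127/19360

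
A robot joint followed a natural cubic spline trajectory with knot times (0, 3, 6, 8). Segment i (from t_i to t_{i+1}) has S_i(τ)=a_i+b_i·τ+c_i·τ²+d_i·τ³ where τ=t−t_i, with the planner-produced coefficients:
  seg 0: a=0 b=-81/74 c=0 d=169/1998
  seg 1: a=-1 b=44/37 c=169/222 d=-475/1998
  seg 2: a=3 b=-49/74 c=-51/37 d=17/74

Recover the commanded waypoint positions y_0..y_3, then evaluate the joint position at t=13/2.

y_0=0 y_1=-1 y_2=3 y_3=-2
S(13/2) = 1393/592

y_0 = S_0(0) = a_0 = 0
y_1 = S_1(0) = a_1 = -1
y_2 = S_2(0) = a_2 = 3
y_3 = S_2(2) = -2
t_q=13/2 is in segment 2 (τ=1/2); S_2(τ)=1393/592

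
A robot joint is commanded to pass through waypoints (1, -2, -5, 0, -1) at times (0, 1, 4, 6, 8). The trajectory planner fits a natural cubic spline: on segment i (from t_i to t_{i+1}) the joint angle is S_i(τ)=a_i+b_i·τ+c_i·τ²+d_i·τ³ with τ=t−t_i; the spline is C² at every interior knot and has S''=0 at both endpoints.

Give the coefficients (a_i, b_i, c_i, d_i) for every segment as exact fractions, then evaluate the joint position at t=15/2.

  seg 0: a=1 b=-829/268 c=0 d=25/268
  seg 1: a=-2 b=-377/134 c=75/268 d=29/268
  seg 2: a=-5 b=479/268 c=84/67 d=-481/1072
  seg 3: a=0 b=95/67 c=-771/536 d=257/1072
S(15/2) = -2577/8576

Δ: Δ0=-3, Δ1=-1, Δ2=5/2, Δ3=-1/2
row 1: diag=8, rhs=12; c'=3/8, d'=3/2
row 2: denom=10−3·3/8=71/8; d'=(21−3·3/2)/(71/8)=132/71
row 3: denom=8−2·16/71=536/71; d'=(-18−2·132/71)/(536/71)=-771/268
back: M3=-771/268
back: M2=132/71−16/71·-771/268=168/67
back: M1=3/2−3/8·168/67=75/134
M: M0=0, M1=75/134, M2=168/67, M3=-771/268, M4=0
seg 0: a=1, c=M0/2=0, d=(M1−M0)/(6·1)=25/268, b=Δ0−h0·(2M0+M1)/6=-829/268
seg 1: a=-2, c=M1/2=75/268, d=(M2−M1)/(6·3)=29/268, b=Δ1−h1·(2M1+M2)/6=-377/134
seg 2: a=-5, c=M2/2=84/67, d=(M3−M2)/(6·2)=-481/1072, b=Δ2−h2·(2M2+M3)/6=479/268
seg 3: a=0, c=M3/2=-771/536, d=(M4−M3)/(6·2)=257/1072, b=Δ3−h3·(2M3+M4)/6=95/67
t_q=15/2 → seg 3, τ=3/2; S=0+95/67·τ+-771/536·τ²+257/1072·τ³=-2577/8576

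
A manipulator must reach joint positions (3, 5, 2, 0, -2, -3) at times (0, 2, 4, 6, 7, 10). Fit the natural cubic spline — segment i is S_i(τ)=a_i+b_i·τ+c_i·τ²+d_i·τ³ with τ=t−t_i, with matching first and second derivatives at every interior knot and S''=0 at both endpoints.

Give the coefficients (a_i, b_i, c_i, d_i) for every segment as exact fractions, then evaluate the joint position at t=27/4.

Δ: Δ0=1, Δ1=-3/2, Δ2=-1, Δ3=-2, Δ4=-1/3
row 1: diag=8, rhs=-15; c'=1/4, d'=-15/8
row 2: denom=8−2·1/4=15/2; d'=(3−2·-15/8)/(15/2)=9/10
row 3: denom=6−2·4/15=82/15; d'=(-6−2·9/10)/(82/15)=-117/82
row 4: denom=8−1·15/82=641/82; d'=(10−1·-117/82)/(641/82)=937/641
back: M4=937/641
back: M3=-117/82−15/82·937/641=-1086/641
back: M2=9/10−4/15·-1086/641=1733/1282
back: M1=-15/8−1/4·1733/1282=-2837/1282
M: M0=0, M1=-2837/1282, M2=1733/1282, M3=-1086/641, M4=937/641, M5=0
seg 0: a=3, c=M0/2=0, d=(M1−M0)/(6·2)=-2837/15384, b=Δ0−h0·(2M0+M1)/6=6683/3846
seg 1: a=5, c=M1/2=-2837/2564, d=(M2−M1)/(6·2)=2285/7692, b=Δ1−h1·(2M1+M2)/6=-914/1923
seg 2: a=2, c=M2/2=1733/2564, d=(M3−M2)/(6·2)=-3905/15384, b=Δ2−h2·(2M2+M3)/6=-2570/1923
seg 3: a=0, c=M3/2=-543/641, d=(M4−M3)/(6·1)=2023/3846, b=Δ3−h3·(2M3+M4)/6=-6457/3846
seg 4: a=-2, c=M4/2=937/1282, d=(M5−M4)/(6·3)=-937/11538, b=Δ4−h4·(2M4+M5)/6=-3452/1923
t_q=27/4 → seg 3, τ=3/4; S=0+-6457/3846·τ+-543/641·τ²+2023/3846·τ³=-124201/82048

  seg 0: a=3 b=6683/3846 c=0 d=-2837/15384
  seg 1: a=5 b=-914/1923 c=-2837/2564 d=2285/7692
  seg 2: a=2 b=-2570/1923 c=1733/2564 d=-3905/15384
  seg 3: a=0 b=-6457/3846 c=-543/641 d=2023/3846
  seg 4: a=-2 b=-3452/1923 c=937/1282 d=-937/11538
S(27/4) = -124201/82048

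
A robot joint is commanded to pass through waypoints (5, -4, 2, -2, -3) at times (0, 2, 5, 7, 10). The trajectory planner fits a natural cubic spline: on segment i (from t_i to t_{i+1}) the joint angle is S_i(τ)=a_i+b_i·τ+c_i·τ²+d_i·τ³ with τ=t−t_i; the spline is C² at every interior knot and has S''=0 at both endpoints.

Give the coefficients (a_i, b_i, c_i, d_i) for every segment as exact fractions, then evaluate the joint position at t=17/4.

Δ: Δ0=-9/2, Δ1=2, Δ2=-2, Δ3=-1/3
row 1: diag=10, rhs=39; c'=3/10, d'=39/10
row 2: denom=10−3·3/10=91/10; d'=(-24−3·39/10)/(91/10)=-51/13
row 3: denom=10−2·20/91=870/91; d'=(10−2·-51/13)/(870/91)=28/15
back: M3=28/15
back: M2=-51/13−20/91·28/15=-13/3
back: M1=39/10−3/10·-13/3=26/5
M: M0=0, M1=26/5, M2=-13/3, M3=28/15, M4=0
seg 0: a=5, c=M0/2=0, d=(M1−M0)/(6·2)=13/30, b=Δ0−h0·(2M0+M1)/6=-187/30
seg 1: a=-4, c=M1/2=13/5, d=(M2−M1)/(6·3)=-143/270, b=Δ1−h1·(2M1+M2)/6=-31/30
seg 2: a=2, c=M2/2=-13/6, d=(M3−M2)/(6·2)=31/60, b=Δ2−h2·(2M2+M3)/6=4/15
seg 3: a=-2, c=M3/2=14/15, d=(M4−M3)/(6·3)=-14/135, b=Δ3−h3·(2M3+M4)/6=-11/5
t_q=17/4 → seg 1, τ=9/4; S=-4+-31/30·τ+13/5·τ²+-143/270·τ³=103/128

  seg 0: a=5 b=-187/30 c=0 d=13/30
  seg 1: a=-4 b=-31/30 c=13/5 d=-143/270
  seg 2: a=2 b=4/15 c=-13/6 d=31/60
  seg 3: a=-2 b=-11/5 c=14/15 d=-14/135
S(17/4) = 103/128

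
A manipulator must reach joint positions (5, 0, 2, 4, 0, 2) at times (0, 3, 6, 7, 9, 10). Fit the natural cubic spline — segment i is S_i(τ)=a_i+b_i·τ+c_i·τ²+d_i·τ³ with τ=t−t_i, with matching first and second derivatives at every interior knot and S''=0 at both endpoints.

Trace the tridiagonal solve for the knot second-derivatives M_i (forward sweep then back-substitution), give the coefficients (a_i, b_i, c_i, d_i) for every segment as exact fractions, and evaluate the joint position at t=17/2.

  seg 0: a=5 b=-933/452 c=0 d=539/12204
  seg 1: a=0 b=-197/226 c=539/1356 d=469/12204
  seg 2: a=2 b=1153/452 c=84/113 d=-585/452
  seg 3: a=4 b=35/226 c=-1419/452 d=233/226
  seg 4: a=0 b=-7/226 c=1377/452 d=-459/452
S(17/2) = 293/452

Δ: Δ0=-5/3, Δ1=2/3, Δ2=2, Δ3=-2, Δ4=2
row 1: diag=12, rhs=14; c'=1/4, d'=7/6
row 2: denom=8−3·1/4=29/4; d'=(8−3·7/6)/(29/4)=18/29
row 3: denom=6−1·4/29=170/29; d'=(-24−1·18/29)/(170/29)=-21/5
row 4: denom=6−2·29/85=452/85; d'=(24−2·-21/5)/(452/85)=1377/226
back: M4=1377/226
back: M3=-21/5−29/85·1377/226=-1419/226
back: M2=18/29−4/29·-1419/226=168/113
back: M1=7/6−1/4·168/113=539/678
M: M0=0, M1=539/678, M2=168/113, M3=-1419/226, M4=1377/226, M5=0
seg 0: a=5, c=M0/2=0, d=(M1−M0)/(6·3)=539/12204, b=Δ0−h0·(2M0+M1)/6=-933/452
seg 1: a=0, c=M1/2=539/1356, d=(M2−M1)/(6·3)=469/12204, b=Δ1−h1·(2M1+M2)/6=-197/226
seg 2: a=2, c=M2/2=84/113, d=(M3−M2)/(6·1)=-585/452, b=Δ2−h2·(2M2+M3)/6=1153/452
seg 3: a=4, c=M3/2=-1419/452, d=(M4−M3)/(6·2)=233/226, b=Δ3−h3·(2M3+M4)/6=35/226
seg 4: a=0, c=M4/2=1377/452, d=(M5−M4)/(6·1)=-459/452, b=Δ4−h4·(2M4+M5)/6=-7/226
t_q=17/2 → seg 3, τ=3/2; S=4+35/226·τ+-1419/452·τ²+233/226·τ³=293/452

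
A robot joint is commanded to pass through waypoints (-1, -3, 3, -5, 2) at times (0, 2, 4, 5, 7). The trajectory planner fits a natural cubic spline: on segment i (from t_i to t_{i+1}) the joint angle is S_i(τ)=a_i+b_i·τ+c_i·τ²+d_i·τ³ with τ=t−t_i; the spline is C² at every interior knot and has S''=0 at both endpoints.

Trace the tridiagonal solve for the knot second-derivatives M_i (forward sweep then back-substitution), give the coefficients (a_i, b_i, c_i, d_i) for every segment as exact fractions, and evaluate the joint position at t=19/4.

Δ: Δ0=-1, Δ1=3, Δ2=-8, Δ3=7/2
row 1: diag=8, rhs=24; c'=1/4, d'=3
row 2: denom=6−2·1/4=11/2; d'=(-66−2·3)/(11/2)=-144/11
row 3: denom=6−1·2/11=64/11; d'=(69−1·-144/11)/(64/11)=903/64
back: M3=903/64
back: M2=-144/11−2/11·903/64=-501/32
back: M1=3−1/4·-501/32=885/128
M: M0=0, M1=885/128, M2=-501/32, M3=903/64, M4=0
seg 0: a=-1, c=M0/2=0, d=(M1−M0)/(6·2)=295/512, b=Δ0−h0·(2M0+M1)/6=-423/128
seg 1: a=-3, c=M1/2=885/256, d=(M2−M1)/(6·2)=-963/512, b=Δ1−h1·(2M1+M2)/6=231/64
seg 2: a=3, c=M2/2=-501/64, d=(M3−M2)/(6·1)=635/128, b=Δ2−h2·(2M2+M3)/6=-657/128
seg 3: a=-5, c=M3/2=903/128, d=(M4−M3)/(6·2)=-301/256, b=Δ3−h3·(2M3+M4)/6=-189/32
t_q=19/4 → seg 2, τ=3/4; S=3+-657/128·τ+-501/64·τ²+635/128·τ³=-25887/8192

  seg 0: a=-1 b=-423/128 c=0 d=295/512
  seg 1: a=-3 b=231/64 c=885/256 d=-963/512
  seg 2: a=3 b=-657/128 c=-501/64 d=635/128
  seg 3: a=-5 b=-189/32 c=903/128 d=-301/256
S(19/4) = -25887/8192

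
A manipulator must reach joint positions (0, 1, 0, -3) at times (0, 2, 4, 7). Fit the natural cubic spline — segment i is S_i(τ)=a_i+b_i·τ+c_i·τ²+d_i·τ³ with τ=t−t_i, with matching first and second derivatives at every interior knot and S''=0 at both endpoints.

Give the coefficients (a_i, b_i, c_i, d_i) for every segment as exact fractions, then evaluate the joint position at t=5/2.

Δ: Δ0=1/2, Δ1=-1/2, Δ2=-1
row 1: diag=8, rhs=-6; c'=1/4, d'=-3/4
row 2: denom=10−2·1/4=19/2; d'=(-3−2·-3/4)/(19/2)=-3/19
back: M2=-3/19
back: M1=-3/4−1/4·-3/19=-27/38
M: M0=0, M1=-27/38, M2=-3/19, M3=0
seg 0: a=0, c=M0/2=0, d=(M1−M0)/(6·2)=-9/152, b=Δ0−h0·(2M0+M1)/6=14/19
seg 1: a=1, c=M1/2=-27/76, d=(M2−M1)/(6·2)=7/152, b=Δ1−h1·(2M1+M2)/6=1/38
seg 2: a=0, c=M2/2=-3/38, d=(M3−M2)/(6·3)=1/114, b=Δ2−h2·(2M2+M3)/6=-16/19
t_q=5/2 → seg 1, τ=1/2; S=1+1/38·τ+-27/76·τ²+7/152·τ³=1131/1216

  seg 0: a=0 b=14/19 c=0 d=-9/152
  seg 1: a=1 b=1/38 c=-27/76 d=7/152
  seg 2: a=0 b=-16/19 c=-3/38 d=1/114
S(5/2) = 1131/1216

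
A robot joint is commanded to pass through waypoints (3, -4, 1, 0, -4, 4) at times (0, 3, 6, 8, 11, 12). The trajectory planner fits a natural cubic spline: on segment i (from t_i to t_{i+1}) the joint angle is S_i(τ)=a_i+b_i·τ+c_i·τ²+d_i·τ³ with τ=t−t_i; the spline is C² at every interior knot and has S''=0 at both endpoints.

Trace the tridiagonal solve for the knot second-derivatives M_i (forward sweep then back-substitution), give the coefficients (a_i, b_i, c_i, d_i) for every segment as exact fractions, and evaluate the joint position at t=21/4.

  seg 0: a=3 b=-17593/4998 c=0 d=659/4998
  seg 1: a=-4 b=100/2499 c=1977/1666 d=-3221/14994
  seg 2: a=1 b=971/714 c=-622/833 d=-229/2499
  seg 3: a=0 b=-13627/4998 c=-1080/833 d=8801/14994
  seg 4: a=-4 b=13351/2499 c=6641/1666 d=-6641/4998
S(21/4) = -37249/106624

Δ: Δ0=-7/3, Δ1=5/3, Δ2=-1/2, Δ3=-4/3, Δ4=8
row 1: diag=12, rhs=24; c'=1/4, d'=2
row 2: denom=10−3·1/4=37/4; d'=(-13−3·2)/(37/4)=-76/37
row 3: denom=10−2·8/37=354/37; d'=(-5−2·-76/37)/(354/37)=-11/118
row 4: denom=8−3·37/118=833/118; d'=(56−3·-11/118)/(833/118)=6641/833
back: M4=6641/833
back: M3=-11/118−37/118·6641/833=-2160/833
back: M2=-76/37−8/37·-2160/833=-1244/833
back: M1=2−1/4·-1244/833=1977/833
M: M0=0, M1=1977/833, M2=-1244/833, M3=-2160/833, M4=6641/833, M5=0
seg 0: a=3, c=M0/2=0, d=(M1−M0)/(6·3)=659/4998, b=Δ0−h0·(2M0+M1)/6=-17593/4998
seg 1: a=-4, c=M1/2=1977/1666, d=(M2−M1)/(6·3)=-3221/14994, b=Δ1−h1·(2M1+M2)/6=100/2499
seg 2: a=1, c=M2/2=-622/833, d=(M3−M2)/(6·2)=-229/2499, b=Δ2−h2·(2M2+M3)/6=971/714
seg 3: a=0, c=M3/2=-1080/833, d=(M4−M3)/(6·3)=8801/14994, b=Δ3−h3·(2M3+M4)/6=-13627/4998
seg 4: a=-4, c=M4/2=6641/1666, d=(M5−M4)/(6·1)=-6641/4998, b=Δ4−h4·(2M4+M5)/6=13351/2499
t_q=21/4 → seg 1, τ=9/4; S=-4+100/2499·τ+1977/1666·τ²+-3221/14994·τ³=-37249/106624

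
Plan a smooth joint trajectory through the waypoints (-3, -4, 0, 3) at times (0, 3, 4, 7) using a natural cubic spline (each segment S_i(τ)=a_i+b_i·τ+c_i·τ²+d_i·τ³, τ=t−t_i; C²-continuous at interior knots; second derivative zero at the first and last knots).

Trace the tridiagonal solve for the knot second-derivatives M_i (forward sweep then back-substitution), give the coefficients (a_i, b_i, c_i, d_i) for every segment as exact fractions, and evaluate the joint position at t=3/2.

Δ: Δ0=-1/3, Δ1=4, Δ2=1
row 1: diag=8, rhs=26; c'=1/8, d'=13/4
row 2: denom=8−1·1/8=63/8; d'=(-18−1·13/4)/(63/8)=-170/63
back: M2=-170/63
back: M1=13/4−1/8·-170/63=226/63
M: M0=0, M1=226/63, M2=-170/63, M3=0
seg 0: a=-3, c=M0/2=0, d=(M1−M0)/(6·3)=113/567, b=Δ0−h0·(2M0+M1)/6=-134/63
seg 1: a=-4, c=M1/2=113/63, d=(M2−M1)/(6·1)=-22/21, b=Δ1−h1·(2M1+M2)/6=205/63
seg 2: a=0, c=M2/2=-85/63, d=(M3−M2)/(6·3)=85/567, b=Δ2−h2·(2M2+M3)/6=233/63
t_q=3/2 → seg 0, τ=3/2; S=-3+-134/63·τ+0·τ²+113/567·τ³=-309/56

  seg 0: a=-3 b=-134/63 c=0 d=113/567
  seg 1: a=-4 b=205/63 c=113/63 d=-22/21
  seg 2: a=0 b=233/63 c=-85/63 d=85/567
S(3/2) = -309/56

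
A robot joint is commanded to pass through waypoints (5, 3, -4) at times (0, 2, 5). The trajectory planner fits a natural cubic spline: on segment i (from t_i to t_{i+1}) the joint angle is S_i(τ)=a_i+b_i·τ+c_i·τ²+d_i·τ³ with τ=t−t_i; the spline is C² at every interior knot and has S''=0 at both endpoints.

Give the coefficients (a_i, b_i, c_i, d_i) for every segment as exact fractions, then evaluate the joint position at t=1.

Δ: Δ0=-1, Δ1=-7/3
row 1: diag=10, rhs=-8; c'=3/10, d'=-4/5
back: M1=-4/5
M: M0=0, M1=-4/5, M2=0
seg 0: a=5, c=M0/2=0, d=(M1−M0)/(6·2)=-1/15, b=Δ0−h0·(2M0+M1)/6=-11/15
seg 1: a=3, c=M1/2=-2/5, d=(M2−M1)/(6·3)=2/45, b=Δ1−h1·(2M1+M2)/6=-23/15
t_q=1 → seg 0, τ=1; S=5+-11/15·τ+0·τ²+-1/15·τ³=21/5

  seg 0: a=5 b=-11/15 c=0 d=-1/15
  seg 1: a=3 b=-23/15 c=-2/5 d=2/45
S(1) = 21/5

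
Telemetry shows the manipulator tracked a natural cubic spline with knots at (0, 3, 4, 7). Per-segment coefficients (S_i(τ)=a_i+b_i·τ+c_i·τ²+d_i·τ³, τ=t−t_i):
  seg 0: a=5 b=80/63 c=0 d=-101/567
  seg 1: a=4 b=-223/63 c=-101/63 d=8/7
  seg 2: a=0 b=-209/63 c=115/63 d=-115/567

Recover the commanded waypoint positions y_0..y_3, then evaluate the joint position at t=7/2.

y_0=5 y_1=4 y_2=0 y_3=1
S(7/2) = 71/36

y_0 = S_0(0) = a_0 = 5
y_1 = S_1(0) = a_1 = 4
y_2 = S_2(0) = a_2 = 0
y_3 = S_2(3) = 1
t_q=7/2 is in segment 1 (τ=1/2); S_1(τ)=71/36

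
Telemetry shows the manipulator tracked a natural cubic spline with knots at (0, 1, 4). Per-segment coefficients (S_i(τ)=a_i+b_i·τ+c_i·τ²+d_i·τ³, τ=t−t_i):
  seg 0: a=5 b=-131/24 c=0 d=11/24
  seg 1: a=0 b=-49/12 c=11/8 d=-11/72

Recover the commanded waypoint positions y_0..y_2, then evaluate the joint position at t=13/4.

y_0=5 y_1=0 y_2=-4
S(13/4) = -2031/512

y_0 = S_0(0) = a_0 = 5
y_1 = S_1(0) = a_1 = 0
y_2 = S_1(3) = -4
t_q=13/4 is in segment 1 (τ=9/4); S_1(τ)=-2031/512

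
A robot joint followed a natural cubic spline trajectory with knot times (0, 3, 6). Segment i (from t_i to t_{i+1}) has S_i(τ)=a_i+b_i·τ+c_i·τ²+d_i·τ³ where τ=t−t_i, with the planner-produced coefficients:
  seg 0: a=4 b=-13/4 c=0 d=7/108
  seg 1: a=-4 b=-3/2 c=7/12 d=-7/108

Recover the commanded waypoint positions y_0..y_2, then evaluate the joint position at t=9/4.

y_0=4 y_1=-4 y_2=-5
S(9/4) = -659/256

y_0 = S_0(0) = a_0 = 4
y_1 = S_1(0) = a_1 = -4
y_2 = S_1(3) = -5
t_q=9/4 is in segment 0 (τ=9/4); S_0(τ)=-659/256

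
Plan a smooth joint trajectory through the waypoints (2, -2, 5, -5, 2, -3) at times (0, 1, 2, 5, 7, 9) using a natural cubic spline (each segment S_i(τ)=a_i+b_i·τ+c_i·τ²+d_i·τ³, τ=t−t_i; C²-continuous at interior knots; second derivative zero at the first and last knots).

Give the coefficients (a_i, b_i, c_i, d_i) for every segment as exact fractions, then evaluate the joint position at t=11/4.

Δ: Δ0=-4, Δ1=7, Δ2=-10/3, Δ3=7/2, Δ4=-5/2
row 1: diag=4, rhs=66; c'=1/4, d'=33/2
row 2: denom=8−1·1/4=31/4; d'=(-62−1·33/2)/(31/4)=-314/31
row 3: denom=10−3·12/31=274/31; d'=(41−3·-314/31)/(274/31)=2213/274
row 4: denom=8−2·31/137=1034/137; d'=(-36−2·2213/274)/(1034/137)=-7145/1034
back: M4=-7145/1034
back: M3=2213/274−31/137·-7145/1034=4984/517
back: M2=-314/31−12/31·4984/517=-7166/517
back: M1=33/2−1/4·-7166/517=10322/517
M: M0=0, M1=10322/517, M2=-7166/517, M3=4984/517, M4=-7145/1034, M5=0
seg 0: a=2, c=M0/2=0, d=(M1−M0)/(6·1)=5161/1551, b=Δ0−h0·(2M0+M1)/6=-11365/1551
seg 1: a=-2, c=M1/2=5161/517, d=(M2−M1)/(6·1)=-8744/1551, b=Δ1−h1·(2M1+M2)/6=4118/1551
seg 2: a=5, c=M2/2=-3583/517, d=(M3−M2)/(6·3)=675/517, b=Δ2−h2·(2M2+M3)/6=8852/1551
seg 3: a=-5, c=M3/2=2492/517, d=(M4−M3)/(6·2)=-17113/12408, b=Δ3−h3·(2M3+M4)/6=-967/1551
seg 4: a=2, c=M4/2=-7145/2068, d=(M5−M4)/(6·2)=7145/12408, b=Δ4−h4·(2M4+M5)/6=6535/3102
t_q=11/4 → seg 2, τ=3/4; S=5+8852/1551·τ+-3583/517·τ²+675/517·τ³=196309/33088

  seg 0: a=2 b=-11365/1551 c=0 d=5161/1551
  seg 1: a=-2 b=4118/1551 c=5161/517 d=-8744/1551
  seg 2: a=5 b=8852/1551 c=-3583/517 d=675/517
  seg 3: a=-5 b=-967/1551 c=2492/517 d=-17113/12408
  seg 4: a=2 b=6535/3102 c=-7145/2068 d=7145/12408
S(11/4) = 196309/33088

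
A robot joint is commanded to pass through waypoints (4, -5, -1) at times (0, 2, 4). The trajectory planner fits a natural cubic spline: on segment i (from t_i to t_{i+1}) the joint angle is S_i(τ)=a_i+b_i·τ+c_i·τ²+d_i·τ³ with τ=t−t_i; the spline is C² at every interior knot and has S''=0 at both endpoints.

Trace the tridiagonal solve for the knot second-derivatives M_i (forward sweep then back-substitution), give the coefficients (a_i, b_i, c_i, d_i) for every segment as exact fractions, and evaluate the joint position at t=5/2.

  seg 0: a=4 b=-49/8 c=0 d=13/32
  seg 1: a=-5 b=-5/4 c=39/16 d=-13/32
S(5/2) = -1297/256

Δ: Δ0=-9/2, Δ1=2
row 1: diag=8, rhs=39; c'=1/4, d'=39/8
back: M1=39/8
M: M0=0, M1=39/8, M2=0
seg 0: a=4, c=M0/2=0, d=(M1−M0)/(6·2)=13/32, b=Δ0−h0·(2M0+M1)/6=-49/8
seg 1: a=-5, c=M1/2=39/16, d=(M2−M1)/(6·2)=-13/32, b=Δ1−h1·(2M1+M2)/6=-5/4
t_q=5/2 → seg 1, τ=1/2; S=-5+-5/4·τ+39/16·τ²+-13/32·τ³=-1297/256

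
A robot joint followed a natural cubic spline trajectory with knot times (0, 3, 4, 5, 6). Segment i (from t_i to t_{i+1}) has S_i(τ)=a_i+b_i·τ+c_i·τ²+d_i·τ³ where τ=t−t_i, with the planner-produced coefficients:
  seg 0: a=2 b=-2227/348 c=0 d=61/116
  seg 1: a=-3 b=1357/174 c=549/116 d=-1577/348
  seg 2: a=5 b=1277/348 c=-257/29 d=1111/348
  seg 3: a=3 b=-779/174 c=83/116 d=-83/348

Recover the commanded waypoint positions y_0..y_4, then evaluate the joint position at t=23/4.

y_0 = S_0(0) = a_0 = 2
y_1 = S_1(0) = a_1 = -3
y_2 = S_2(0) = a_2 = 5
y_3 = S_3(0) = a_3 = 3
y_4 = S_3(1) = -1
t_q=23/4 is in segment 3 (τ=3/4); S_3(τ)=-415/7424

y_0=2 y_1=-3 y_2=5 y_3=3 y_4=-1
S(23/4) = -415/7424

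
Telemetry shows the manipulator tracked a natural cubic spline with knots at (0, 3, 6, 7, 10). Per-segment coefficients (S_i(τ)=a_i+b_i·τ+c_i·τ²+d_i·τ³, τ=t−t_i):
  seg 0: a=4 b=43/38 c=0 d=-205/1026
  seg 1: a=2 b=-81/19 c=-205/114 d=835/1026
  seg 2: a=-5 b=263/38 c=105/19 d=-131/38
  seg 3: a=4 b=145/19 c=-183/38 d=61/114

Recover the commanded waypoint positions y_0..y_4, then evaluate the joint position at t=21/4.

y_0=4 y_1=2 y_2=-5 y_3=4 y_4=-2
S(21/4) = -18059/2432

y_0 = S_0(0) = a_0 = 4
y_1 = S_1(0) = a_1 = 2
y_2 = S_2(0) = a_2 = -5
y_3 = S_3(0) = a_3 = 4
y_4 = S_3(3) = -2
t_q=21/4 is in segment 1 (τ=9/4); S_1(τ)=-18059/2432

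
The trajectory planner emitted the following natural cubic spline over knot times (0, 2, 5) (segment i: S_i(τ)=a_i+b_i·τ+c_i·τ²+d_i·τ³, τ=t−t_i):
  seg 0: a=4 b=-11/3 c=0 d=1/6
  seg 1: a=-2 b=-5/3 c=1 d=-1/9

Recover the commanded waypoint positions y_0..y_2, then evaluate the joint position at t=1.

y_0 = S_0(0) = a_0 = 4
y_1 = S_1(0) = a_1 = -2
y_2 = S_1(3) = -1
t_q=1 is in segment 0 (τ=1); S_0(τ)=1/2

y_0=4 y_1=-2 y_2=-1
S(1) = 1/2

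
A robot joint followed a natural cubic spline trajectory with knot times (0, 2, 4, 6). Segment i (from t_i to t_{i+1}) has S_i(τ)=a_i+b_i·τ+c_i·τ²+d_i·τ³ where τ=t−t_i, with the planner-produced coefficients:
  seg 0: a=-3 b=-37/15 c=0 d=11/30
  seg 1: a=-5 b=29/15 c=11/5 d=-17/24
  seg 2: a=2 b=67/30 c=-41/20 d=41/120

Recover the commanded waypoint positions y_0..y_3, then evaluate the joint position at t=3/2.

y_0 = S_0(0) = a_0 = -3
y_1 = S_1(0) = a_1 = -5
y_2 = S_2(0) = a_2 = 2
y_3 = S_2(2) = 1
t_q=3/2 is in segment 0 (τ=3/2); S_0(τ)=-437/80

y_0=-3 y_1=-5 y_2=2 y_3=1
S(3/2) = -437/80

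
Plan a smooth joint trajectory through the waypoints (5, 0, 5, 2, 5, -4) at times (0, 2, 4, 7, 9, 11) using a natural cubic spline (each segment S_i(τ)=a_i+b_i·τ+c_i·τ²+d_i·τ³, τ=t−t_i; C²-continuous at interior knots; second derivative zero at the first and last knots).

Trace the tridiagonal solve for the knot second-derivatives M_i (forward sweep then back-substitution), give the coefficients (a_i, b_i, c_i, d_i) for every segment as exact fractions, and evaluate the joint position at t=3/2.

  seg 0: a=5 b=-1333/325 c=0 d=1041/2600
  seg 1: a=0 b=457/650 c=3123/1300 d=-391/520
  seg 2: a=5 b=419/325 c=-1371/650 d=35/78
  seg 3: a=2 b=487/650 c=627/325 d=-101/130
  seg 4: a=5 b=-557/650 c=-888/325 d=148/325
S(3/2) = 4139/20800

Δ: Δ0=-5/2, Δ1=5/2, Δ2=-1, Δ3=3/2, Δ4=-9/2
row 1: diag=8, rhs=30; c'=1/4, d'=15/4
row 2: denom=10−2·1/4=19/2; d'=(-21−2·15/4)/(19/2)=-3
row 3: denom=10−3·6/19=172/19; d'=(15−3·-3)/(172/19)=114/43
row 4: denom=8−2·19/86=325/43; d'=(-36−2·114/43)/(325/43)=-1776/325
back: M4=-1776/325
back: M3=114/43−19/86·-1776/325=1254/325
back: M2=-3−6/19·1254/325=-1371/325
back: M1=15/4−1/4·-1371/325=3123/650
M: M0=0, M1=3123/650, M2=-1371/325, M3=1254/325, M4=-1776/325, M5=0
seg 0: a=5, c=M0/2=0, d=(M1−M0)/(6·2)=1041/2600, b=Δ0−h0·(2M0+M1)/6=-1333/325
seg 1: a=0, c=M1/2=3123/1300, d=(M2−M1)/(6·2)=-391/520, b=Δ1−h1·(2M1+M2)/6=457/650
seg 2: a=5, c=M2/2=-1371/650, d=(M3−M2)/(6·3)=35/78, b=Δ2−h2·(2M2+M3)/6=419/325
seg 3: a=2, c=M3/2=627/325, d=(M4−M3)/(6·2)=-101/130, b=Δ3−h3·(2M3+M4)/6=487/650
seg 4: a=5, c=M4/2=-888/325, d=(M5−M4)/(6·2)=148/325, b=Δ4−h4·(2M4+M5)/6=-557/650
t_q=3/2 → seg 0, τ=3/2; S=5+-1333/325·τ+0·τ²+1041/2600·τ³=4139/20800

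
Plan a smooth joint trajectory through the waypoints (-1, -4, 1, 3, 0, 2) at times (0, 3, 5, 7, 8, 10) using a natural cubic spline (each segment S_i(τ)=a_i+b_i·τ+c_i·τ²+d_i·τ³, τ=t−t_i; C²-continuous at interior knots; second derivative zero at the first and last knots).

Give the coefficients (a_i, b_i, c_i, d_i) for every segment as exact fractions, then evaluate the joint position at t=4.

Δ: Δ0=-1, Δ1=5/2, Δ2=1, Δ3=-3, Δ4=1
row 1: diag=10, rhs=21; c'=1/5, d'=21/10
row 2: denom=8−2·1/5=38/5; d'=(-9−2·21/10)/(38/5)=-33/19
row 3: denom=6−2·5/19=104/19; d'=(-24−2·-33/19)/(104/19)=-15/4
row 4: denom=6−1·19/104=605/104; d'=(24−1·-15/4)/(605/104)=2886/605
back: M4=2886/605
back: M3=-15/4−19/104·2886/605=-2796/605
back: M2=-33/19−5/19·-2796/605=-63/121
back: M1=21/10−1/5·-63/121=2667/1210
M: M0=0, M1=2667/1210, M2=-63/121, M3=-2796/605, M4=2886/605, M5=0
seg 0: a=-1, c=M0/2=0, d=(M1−M0)/(6·3)=889/7260, b=Δ0−h0·(2M0+M1)/6=-5087/2420
seg 1: a=-4, c=M1/2=2667/2420, d=(M2−M1)/(6·2)=-1099/4840, b=Δ1−h1·(2M1+M2)/6=1457/1210
seg 2: a=1, c=M2/2=-63/242, d=(M3−M2)/(6·2)=-827/2420, b=Δ2−h2·(2M2+M3)/6=1747/605
seg 3: a=3, c=M3/2=-1398/605, d=(M4−M3)/(6·1)=947/605, b=Δ3−h3·(2M3+M4)/6=-124/55
seg 4: a=0, c=M4/2=1443/605, d=(M5−M4)/(6·2)=-481/1210, b=Δ4−h4·(2M4+M5)/6=-1319/605
t_q=4 → seg 1, τ=1; S=-4+1457/1210·τ+2667/2420·τ²+-1099/4840·τ³=-9297/4840

  seg 0: a=-1 b=-5087/2420 c=0 d=889/7260
  seg 1: a=-4 b=1457/1210 c=2667/2420 d=-1099/4840
  seg 2: a=1 b=1747/605 c=-63/242 d=-827/2420
  seg 3: a=3 b=-124/55 c=-1398/605 d=947/605
  seg 4: a=0 b=-1319/605 c=1443/605 d=-481/1210
S(4) = -9297/4840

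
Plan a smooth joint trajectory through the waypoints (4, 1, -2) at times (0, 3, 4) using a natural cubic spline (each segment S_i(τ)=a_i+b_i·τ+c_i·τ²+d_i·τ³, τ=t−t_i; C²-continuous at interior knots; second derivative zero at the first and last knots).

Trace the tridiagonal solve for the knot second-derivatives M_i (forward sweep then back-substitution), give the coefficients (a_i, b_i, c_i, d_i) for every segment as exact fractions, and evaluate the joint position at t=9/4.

Δ: Δ0=-1, Δ1=-3
row 1: diag=8, rhs=-12; c'=1/8, d'=-3/2
back: M1=-3/2
M: M0=0, M1=-3/2, M2=0
seg 0: a=4, c=M0/2=0, d=(M1−M0)/(6·3)=-1/12, b=Δ0−h0·(2M0+M1)/6=-1/4
seg 1: a=1, c=M1/2=-3/4, d=(M2−M1)/(6·1)=1/4, b=Δ1−h1·(2M1+M2)/6=-5/2
t_q=9/4 → seg 0, τ=9/4; S=4+-1/4·τ+0·τ²+-1/12·τ³=637/256

  seg 0: a=4 b=-1/4 c=0 d=-1/12
  seg 1: a=1 b=-5/2 c=-3/4 d=1/4
S(9/4) = 637/256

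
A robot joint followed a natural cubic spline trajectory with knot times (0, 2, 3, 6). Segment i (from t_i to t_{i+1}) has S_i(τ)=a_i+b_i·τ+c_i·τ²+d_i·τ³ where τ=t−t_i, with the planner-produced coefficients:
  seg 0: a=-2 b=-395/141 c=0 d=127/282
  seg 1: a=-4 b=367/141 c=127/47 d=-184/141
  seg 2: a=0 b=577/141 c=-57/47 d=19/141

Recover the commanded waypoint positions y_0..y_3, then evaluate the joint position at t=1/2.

y_0=-2 y_1=-4 y_2=0 y_3=5
S(1/2) = -2515/752

y_0 = S_0(0) = a_0 = -2
y_1 = S_1(0) = a_1 = -4
y_2 = S_2(0) = a_2 = 0
y_3 = S_2(3) = 5
t_q=1/2 is in segment 0 (τ=1/2); S_0(τ)=-2515/752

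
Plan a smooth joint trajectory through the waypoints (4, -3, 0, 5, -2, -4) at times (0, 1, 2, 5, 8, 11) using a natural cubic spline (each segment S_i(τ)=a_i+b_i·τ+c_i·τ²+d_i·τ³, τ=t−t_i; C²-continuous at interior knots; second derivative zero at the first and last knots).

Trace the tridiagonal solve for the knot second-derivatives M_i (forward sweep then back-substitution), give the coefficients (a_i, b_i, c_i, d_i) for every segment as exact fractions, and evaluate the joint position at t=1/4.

  seg 0: a=4 b=-12004/1251 c=0 d=3247/1251
  seg 1: a=-3 b=-2263/1251 c=3247/417 d=-3725/1251
  seg 2: a=0 b=6044/1251 c=-478/417 d=343/11259
  seg 3: a=5 b=-1531/1251 c=-1091/1251 d=1885/11259
  seg 4: a=-2 b=-2422/1251 c=794/1251 d=-794/11259
S(1/4) = 43813/26688

Δ: Δ0=-7, Δ1=3, Δ2=5/3, Δ3=-7/3, Δ4=-2/3
row 1: diag=4, rhs=60; c'=1/4, d'=15
row 2: denom=8−1·1/4=31/4; d'=(-8−1·15)/(31/4)=-92/31
row 3: denom=12−3·12/31=336/31; d'=(-24−3·-92/31)/(336/31)=-39/28
row 4: denom=12−3·31/112=1251/112; d'=(10−3·-39/28)/(1251/112)=1588/1251
back: M4=1588/1251
back: M3=-39/28−31/112·1588/1251=-2182/1251
back: M2=-92/31−12/31·-2182/1251=-956/417
back: M1=15−1/4·-956/417=6494/417
M: M0=0, M1=6494/417, M2=-956/417, M3=-2182/1251, M4=1588/1251, M5=0
seg 0: a=4, c=M0/2=0, d=(M1−M0)/(6·1)=3247/1251, b=Δ0−h0·(2M0+M1)/6=-12004/1251
seg 1: a=-3, c=M1/2=3247/417, d=(M2−M1)/(6·1)=-3725/1251, b=Δ1−h1·(2M1+M2)/6=-2263/1251
seg 2: a=0, c=M2/2=-478/417, d=(M3−M2)/(6·3)=343/11259, b=Δ2−h2·(2M2+M3)/6=6044/1251
seg 3: a=5, c=M3/2=-1091/1251, d=(M4−M3)/(6·3)=1885/11259, b=Δ3−h3·(2M3+M4)/6=-1531/1251
seg 4: a=-2, c=M4/2=794/1251, d=(M5−M4)/(6·3)=-794/11259, b=Δ4−h4·(2M4+M5)/6=-2422/1251
t_q=1/4 → seg 0, τ=1/4; S=4+-12004/1251·τ+0·τ²+3247/1251·τ³=43813/26688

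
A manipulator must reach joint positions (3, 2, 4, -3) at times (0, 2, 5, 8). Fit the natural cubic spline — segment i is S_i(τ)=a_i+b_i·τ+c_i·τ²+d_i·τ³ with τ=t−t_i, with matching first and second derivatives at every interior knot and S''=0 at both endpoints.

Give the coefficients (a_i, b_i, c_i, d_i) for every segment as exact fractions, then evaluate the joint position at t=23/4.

Δ: Δ0=-1/2, Δ1=2/3, Δ2=-7/3
row 1: diag=10, rhs=7; c'=3/10, d'=7/10
row 2: denom=12−3·3/10=111/10; d'=(-18−3·7/10)/(111/10)=-67/37
back: M2=-67/37
back: M1=7/10−3/10·-67/37=46/37
M: M0=0, M1=46/37, M2=-67/37, M3=0
seg 0: a=3, c=M0/2=0, d=(M1−M0)/(6·2)=23/222, b=Δ0−h0·(2M0+M1)/6=-203/222
seg 1: a=2, c=M1/2=23/37, d=(M2−M1)/(6·3)=-113/666, b=Δ1−h1·(2M1+M2)/6=73/222
seg 2: a=4, c=M2/2=-67/74, d=(M3−M2)/(6·3)=67/666, b=Δ2−h2·(2M2+M3)/6=-58/111
t_q=23/4 → seg 2, τ=3/4; S=4+-58/111·τ+-67/74·τ²+67/666·τ³=14877/4736

  seg 0: a=3 b=-203/222 c=0 d=23/222
  seg 1: a=2 b=73/222 c=23/37 d=-113/666
  seg 2: a=4 b=-58/111 c=-67/74 d=67/666
S(23/4) = 14877/4736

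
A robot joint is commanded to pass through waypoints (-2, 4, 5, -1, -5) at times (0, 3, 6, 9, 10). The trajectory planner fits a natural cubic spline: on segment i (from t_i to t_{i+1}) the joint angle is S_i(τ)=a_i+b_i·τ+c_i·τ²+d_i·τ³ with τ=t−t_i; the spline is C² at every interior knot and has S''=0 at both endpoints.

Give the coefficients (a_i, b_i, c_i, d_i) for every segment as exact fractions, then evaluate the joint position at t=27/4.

Δ: Δ0=2, Δ1=1/3, Δ2=-2, Δ3=-4
row 1: diag=12, rhs=-10; c'=1/4, d'=-5/6
row 2: denom=12−3·1/4=45/4; d'=(-14−3·-5/6)/(45/4)=-46/45
row 3: denom=8−3·4/15=36/5; d'=(-12−3·-46/45)/(36/5)=-67/54
back: M3=-67/54
back: M2=-46/45−4/15·-67/54=-56/81
back: M1=-5/6−1/4·-56/81=-107/162
M: M0=0, M1=-107/162, M2=-56/81, M3=-67/54, M4=0
seg 0: a=-2, c=M0/2=0, d=(M1−M0)/(6·3)=-107/2916, b=Δ0−h0·(2M0+M1)/6=755/324
seg 1: a=4, c=M1/2=-107/324, d=(M2−M1)/(6·3)=-5/2916, b=Δ1−h1·(2M1+M2)/6=217/162
seg 2: a=5, c=M2/2=-28/81, d=(M3−M2)/(6·3)=-89/2916, b=Δ2−h2·(2M2+M3)/6=-223/324
seg 3: a=-1, c=M3/2=-67/108, d=(M4−M3)/(6·1)=67/324, b=Δ3−h3·(2M3+M4)/6=-581/162
t_q=27/4 → seg 2, τ=3/4; S=5+-223/324·τ+-28/81·τ²+-89/2916·τ³=9853/2304

  seg 0: a=-2 b=755/324 c=0 d=-107/2916
  seg 1: a=4 b=217/162 c=-107/324 d=-5/2916
  seg 2: a=5 b=-223/324 c=-28/81 d=-89/2916
  seg 3: a=-1 b=-581/162 c=-67/108 d=67/324
S(27/4) = 9853/2304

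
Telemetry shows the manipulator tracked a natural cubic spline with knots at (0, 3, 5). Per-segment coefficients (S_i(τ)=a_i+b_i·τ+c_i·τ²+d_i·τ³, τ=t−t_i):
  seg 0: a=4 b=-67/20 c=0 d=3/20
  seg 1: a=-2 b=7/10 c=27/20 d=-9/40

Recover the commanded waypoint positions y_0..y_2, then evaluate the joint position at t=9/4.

y_0=4 y_1=-2 y_2=3
S(9/4) = -2341/1280

y_0 = S_0(0) = a_0 = 4
y_1 = S_1(0) = a_1 = -2
y_2 = S_1(2) = 3
t_q=9/4 is in segment 0 (τ=9/4); S_0(τ)=-2341/1280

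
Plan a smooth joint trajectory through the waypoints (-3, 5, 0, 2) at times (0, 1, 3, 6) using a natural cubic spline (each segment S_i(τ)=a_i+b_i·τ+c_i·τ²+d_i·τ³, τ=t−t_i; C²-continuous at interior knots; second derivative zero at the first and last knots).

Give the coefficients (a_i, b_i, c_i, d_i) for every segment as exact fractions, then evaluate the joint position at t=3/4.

Δ: Δ0=8, Δ1=-5/2, Δ2=2/3
row 1: diag=6, rhs=-63; c'=1/3, d'=-21/2
row 2: denom=10−2·1/3=28/3; d'=(19−2·-21/2)/(28/3)=30/7
back: M2=30/7
back: M1=-21/2−1/3·30/7=-167/14
M: M0=0, M1=-167/14, M2=30/7, M3=0
seg 0: a=-3, c=M0/2=0, d=(M1−M0)/(6·1)=-167/84, b=Δ0−h0·(2M0+M1)/6=839/84
seg 1: a=5, c=M1/2=-167/28, d=(M2−M1)/(6·2)=227/168, b=Δ1−h1·(2M1+M2)/6=169/42
seg 2: a=0, c=M2/2=15/7, d=(M3−M2)/(6·3)=-5/21, b=Δ2−h2·(2M2+M3)/6=-76/21
t_q=3/4 → seg 0, τ=3/4; S=-3+839/84·τ+0·τ²+-167/84·τ³=935/256

  seg 0: a=-3 b=839/84 c=0 d=-167/84
  seg 1: a=5 b=169/42 c=-167/28 d=227/168
  seg 2: a=0 b=-76/21 c=15/7 d=-5/21
S(3/4) = 935/256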